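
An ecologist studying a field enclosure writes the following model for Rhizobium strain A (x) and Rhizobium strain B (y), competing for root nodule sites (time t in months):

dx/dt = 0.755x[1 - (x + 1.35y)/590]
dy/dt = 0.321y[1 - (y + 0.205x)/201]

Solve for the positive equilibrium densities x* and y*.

Setting both brackets to zero gives the nullclines x + 1.35y = 590 and 0.205x + y = 201.
Substituting y = 201 - 0.205x into the first: x(1 - 1.35·0.205) = 590 - 1.35·201.
So x* = 319/0.723 = 441, and then y* = 201 - 0.205·441 = 111.

x* ≈ 441, y* ≈ 111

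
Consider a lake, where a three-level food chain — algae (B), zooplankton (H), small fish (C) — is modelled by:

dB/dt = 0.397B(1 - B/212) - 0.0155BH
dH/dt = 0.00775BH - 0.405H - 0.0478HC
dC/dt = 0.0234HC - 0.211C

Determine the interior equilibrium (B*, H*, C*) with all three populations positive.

From dC/dt = 0: 0.0234H* = 0.211, so H* = 9.02.
From dB/dt = 0: 0.397(1 - B*/212) = 0.0155·9.02, giving B* = 212·(1 - 0.352) = 137.
From dH/dt = 0: 0.00775·137 - 0.405 = 0.0478C*, so C* = 0.66/0.0478 = 13.8.

B* ≈ 137, H* ≈ 9.02, C* ≈ 13.8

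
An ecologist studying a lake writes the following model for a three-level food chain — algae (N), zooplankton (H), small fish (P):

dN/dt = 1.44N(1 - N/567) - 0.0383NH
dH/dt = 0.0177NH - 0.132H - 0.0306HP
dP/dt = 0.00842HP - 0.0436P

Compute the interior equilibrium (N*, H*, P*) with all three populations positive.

N* ≈ 489, H* ≈ 5.18, P* ≈ 278

From dP/dt = 0: 0.00842H* = 0.0436, so H* = 5.18.
From dN/dt = 0: 1.44(1 - N*/567) = 0.0383·5.18, giving N* = 567·(1 - 0.138) = 489.
From dH/dt = 0: 0.0177·489 - 0.132 = 0.0306P*, so P* = 8.52/0.0306 = 278.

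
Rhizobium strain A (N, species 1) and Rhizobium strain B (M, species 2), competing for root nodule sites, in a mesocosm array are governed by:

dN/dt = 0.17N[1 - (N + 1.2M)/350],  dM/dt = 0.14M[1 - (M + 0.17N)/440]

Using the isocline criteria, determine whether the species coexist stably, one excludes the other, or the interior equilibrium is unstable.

Compare the nullcline intercepts: K1/α12 = 350/1.2 = 292 < K2 = 440; K2/α21 = 440/0.17 = 2590 > K1 = 350.
Since the inequalities point opposite ways, species 2 can invade but species 1 cannot.

species 2 excludes species 1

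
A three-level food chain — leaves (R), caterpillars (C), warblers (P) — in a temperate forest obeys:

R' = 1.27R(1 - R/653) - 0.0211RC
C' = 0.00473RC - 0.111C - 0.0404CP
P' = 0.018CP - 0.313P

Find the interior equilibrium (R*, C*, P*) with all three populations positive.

From dP/dt = 0: 0.018C* = 0.313, so C* = 17.4.
From dR/dt = 0: 1.27(1 - R*/653) = 0.0211·17.4, giving R* = 653·(1 - 0.289) = 464.
From dC/dt = 0: 0.00473·464 - 0.111 = 0.0404P*, so P* = 2.09/0.0404 = 51.6.

R* ≈ 464, C* ≈ 17.4, P* ≈ 51.6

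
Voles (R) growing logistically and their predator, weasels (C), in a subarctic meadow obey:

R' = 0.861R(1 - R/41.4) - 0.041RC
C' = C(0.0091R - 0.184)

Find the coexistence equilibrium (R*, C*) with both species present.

From dC/dt = 0 with C > 0: 0.0091R* = 0.184, so R* = 20.2.
Substitute into dR/dt = 0: 0.861(1 - 20.2/41.4) = 0.041C*.
The bracket is 0.512, giving C* = 0.44/0.041 = 10.7.

R* ≈ 20.2, C* ≈ 10.7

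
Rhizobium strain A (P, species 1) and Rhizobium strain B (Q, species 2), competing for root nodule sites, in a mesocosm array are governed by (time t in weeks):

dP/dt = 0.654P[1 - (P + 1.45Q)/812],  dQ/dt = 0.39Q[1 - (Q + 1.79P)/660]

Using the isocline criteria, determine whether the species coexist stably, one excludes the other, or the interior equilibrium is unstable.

unstable coexistence (outcome depends on initial conditions)

Compare the nullcline intercepts: K1/α12 = 812/1.45 = 560 < K2 = 660; K2/α21 = 660/1.79 = 369 < K1 = 812.
Since both are reversed, neither can invade when rare; the interior point is a saddle.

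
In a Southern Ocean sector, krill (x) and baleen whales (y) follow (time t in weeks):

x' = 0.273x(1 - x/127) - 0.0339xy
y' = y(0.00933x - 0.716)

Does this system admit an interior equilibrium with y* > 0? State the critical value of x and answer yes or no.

Threshold x = 76.7; K > 76.7, so yes, the predator persists.

The predator equation gives dy/dt > 0 only when x > 0.716/0.00933 = 76.7.
Without the predator, x → K = 127. Since 127 > 76.7, the predator can invade and persist.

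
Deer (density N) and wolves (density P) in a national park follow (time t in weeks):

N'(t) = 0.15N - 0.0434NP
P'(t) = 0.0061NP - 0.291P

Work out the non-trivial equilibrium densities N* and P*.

Set dP/dt = 0 with P > 0: 0.0061N - 0.291 = 0, so N* = 0.291/0.0061 = 47.7.
Set dN/dt = 0 with N > 0: 0.15 - 0.0434P = 0, so P* = 0.15/0.0434 = 3.46.

N* ≈ 47.7, P* ≈ 3.46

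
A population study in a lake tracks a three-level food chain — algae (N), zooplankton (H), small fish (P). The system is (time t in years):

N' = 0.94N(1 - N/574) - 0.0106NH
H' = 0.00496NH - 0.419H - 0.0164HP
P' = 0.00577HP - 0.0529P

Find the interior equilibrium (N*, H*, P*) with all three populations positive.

From dP/dt = 0: 0.00577H* = 0.0529, so H* = 9.17.
From dN/dt = 0: 0.94(1 - N*/574) = 0.0106·9.17, giving N* = 574·(1 - 0.103) = 515.
From dH/dt = 0: 0.00496·515 - 0.419 = 0.0164P*, so P* = 2.13/0.0164 = 130.

N* ≈ 515, H* ≈ 9.17, P* ≈ 130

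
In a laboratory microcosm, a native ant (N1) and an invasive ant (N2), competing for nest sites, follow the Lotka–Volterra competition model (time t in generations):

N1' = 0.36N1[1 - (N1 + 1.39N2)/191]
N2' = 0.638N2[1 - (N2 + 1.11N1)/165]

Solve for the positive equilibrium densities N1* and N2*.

Setting both brackets to zero gives the nullclines N1 + 1.39N2 = 191 and 1.11N1 + N2 = 165.
Substituting N2 = 165 - 1.11N1 into the first: N1(1 - 1.39·1.11) = 191 - 1.39·165.
So N1* = -38.3/-0.543 = 70.6, and then N2* = 165 - 1.11·70.6 = 86.6.

N1* ≈ 70.6, N2* ≈ 86.6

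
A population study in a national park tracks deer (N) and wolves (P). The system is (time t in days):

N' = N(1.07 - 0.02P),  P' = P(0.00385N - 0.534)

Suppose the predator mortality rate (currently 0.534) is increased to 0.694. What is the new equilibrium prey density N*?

At the interior fixed point, setting dP/dt = 0 with P > 0 fixes N* = (predator death rate)/(NP coefficient) — independent of the other coefficients.
With the change, N* = 0.694/0.00385 = 180; it rises from 139.

N* ≈ 180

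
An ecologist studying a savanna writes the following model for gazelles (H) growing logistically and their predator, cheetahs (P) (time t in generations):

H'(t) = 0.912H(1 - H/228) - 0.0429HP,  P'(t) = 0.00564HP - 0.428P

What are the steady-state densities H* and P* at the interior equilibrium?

From dP/dt = 0 with P > 0: 0.00564H* = 0.428, so H* = 75.9.
Substitute into dH/dt = 0: 0.912(1 - 75.9/228) = 0.0429P*.
The bracket is 0.667, giving P* = 0.608/0.0429 = 14.2.

H* ≈ 75.9, P* ≈ 14.2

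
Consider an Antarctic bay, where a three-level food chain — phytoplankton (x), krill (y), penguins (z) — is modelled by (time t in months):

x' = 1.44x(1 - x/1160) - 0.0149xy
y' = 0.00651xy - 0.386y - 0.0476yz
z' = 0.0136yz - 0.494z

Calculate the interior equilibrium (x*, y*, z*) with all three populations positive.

From dz/dt = 0: 0.0136y* = 0.494, so y* = 36.3.
From dx/dt = 0: 1.44(1 - x*/1160) = 0.0149·36.3, giving x* = 1160·(1 - 0.376) = 724.
From dy/dt = 0: 0.00651·724 - 0.386 = 0.0476z*, so z* = 4.33/0.0476 = 90.9.

x* ≈ 724, y* ≈ 36.3, z* ≈ 90.9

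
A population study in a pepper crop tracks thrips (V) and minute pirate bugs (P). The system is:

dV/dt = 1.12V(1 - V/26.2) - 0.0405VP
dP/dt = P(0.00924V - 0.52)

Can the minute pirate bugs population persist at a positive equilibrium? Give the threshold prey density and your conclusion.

The predator equation gives dP/dt > 0 only when V > 0.52/0.00924 = 56.3.
Without the predator, V → K = 26.2. Since 26.2 < 56.3, the predator cannot invade.

Threshold V = 56.3; K < 56.3, so no, the predator goes extinct.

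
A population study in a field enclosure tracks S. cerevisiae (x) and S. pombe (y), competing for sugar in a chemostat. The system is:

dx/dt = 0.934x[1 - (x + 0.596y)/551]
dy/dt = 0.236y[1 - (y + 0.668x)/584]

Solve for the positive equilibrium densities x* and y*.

x* ≈ 337, y* ≈ 359

Setting both brackets to zero gives the nullclines x + 0.596y = 551 and 0.668x + y = 584.
Substituting y = 584 - 0.668x into the first: x(1 - 0.596·0.668) = 551 - 0.596·584.
So x* = 203/0.602 = 337, and then y* = 584 - 0.668·337 = 359.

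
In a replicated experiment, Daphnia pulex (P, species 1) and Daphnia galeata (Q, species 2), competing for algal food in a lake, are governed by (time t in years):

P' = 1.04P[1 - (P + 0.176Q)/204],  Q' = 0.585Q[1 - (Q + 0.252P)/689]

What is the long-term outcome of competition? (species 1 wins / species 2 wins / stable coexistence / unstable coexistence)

Compare the nullcline intercepts: K1/α12 = 204/0.176 = 1160 > K2 = 689; K2/α21 = 689/0.252 = 2730 > K1 = 204.
Since both inequalities hold, each species can invade when rare, so the interior equilibrium is stable.

stable coexistence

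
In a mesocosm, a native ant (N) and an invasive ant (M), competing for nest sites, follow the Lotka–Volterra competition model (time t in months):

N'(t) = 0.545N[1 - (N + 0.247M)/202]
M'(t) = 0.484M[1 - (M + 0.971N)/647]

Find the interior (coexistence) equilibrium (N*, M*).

Setting both brackets to zero gives the nullclines N + 0.247M = 202 and 0.971N + M = 647.
Substituting M = 647 - 0.971N into the first: N(1 - 0.247·0.971) = 202 - 0.247·647.
So N* = 42.2/0.76 = 55.5, and then M* = 647 - 0.971·55.5 = 593.

N* ≈ 55.5, M* ≈ 593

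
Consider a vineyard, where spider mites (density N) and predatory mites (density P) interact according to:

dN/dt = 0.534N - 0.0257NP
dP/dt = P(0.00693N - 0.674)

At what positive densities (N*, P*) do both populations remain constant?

Set dP/dt = 0 with P > 0: 0.00693N - 0.674 = 0, so N* = 0.674/0.00693 = 97.3.
Set dN/dt = 0 with N > 0: 0.534 - 0.0257P = 0, so P* = 0.534/0.0257 = 20.8.

N* ≈ 97.3, P* ≈ 20.8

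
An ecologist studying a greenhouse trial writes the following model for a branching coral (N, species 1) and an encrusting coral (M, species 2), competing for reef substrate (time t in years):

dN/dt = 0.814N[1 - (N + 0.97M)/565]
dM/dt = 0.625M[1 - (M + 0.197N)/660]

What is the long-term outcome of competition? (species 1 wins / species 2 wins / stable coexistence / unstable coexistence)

Compare the nullcline intercepts: K1/α12 = 565/0.97 = 582 < K2 = 660; K2/α21 = 660/0.197 = 3350 > K1 = 565.
Since the inequalities point opposite ways, species 2 can invade but species 1 cannot.

species 2 excludes species 1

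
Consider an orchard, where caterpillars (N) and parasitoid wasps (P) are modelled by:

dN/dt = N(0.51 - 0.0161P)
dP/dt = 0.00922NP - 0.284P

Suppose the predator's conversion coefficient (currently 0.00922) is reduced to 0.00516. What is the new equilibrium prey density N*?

N* ≈ 55

At the interior fixed point, setting dP/dt = 0 with P > 0 fixes N* = (predator death rate)/(NP coefficient) — independent of the other coefficients.
With the change, N* = 0.284/0.00516 = 55; it rises from 30.8.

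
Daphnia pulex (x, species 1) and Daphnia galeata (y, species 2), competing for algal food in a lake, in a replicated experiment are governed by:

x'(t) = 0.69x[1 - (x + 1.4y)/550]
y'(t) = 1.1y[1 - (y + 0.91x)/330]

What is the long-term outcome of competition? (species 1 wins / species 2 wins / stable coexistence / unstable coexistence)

species 1 excludes species 2

Compare the nullcline intercepts: K1/α12 = 550/1.4 = 393 > K2 = 330; K2/α21 = 330/0.91 = 363 < K1 = 550.
Since the inequalities point opposite ways, species 1 can invade but species 2 cannot.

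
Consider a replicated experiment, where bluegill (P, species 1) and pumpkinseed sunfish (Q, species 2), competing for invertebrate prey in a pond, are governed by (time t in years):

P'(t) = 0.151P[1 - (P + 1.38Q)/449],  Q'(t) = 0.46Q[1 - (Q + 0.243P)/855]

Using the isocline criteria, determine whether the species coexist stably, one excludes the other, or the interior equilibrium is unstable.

Compare the nullcline intercepts: K1/α12 = 449/1.38 = 325 < K2 = 855; K2/α21 = 855/0.243 = 3520 > K1 = 449.
Since the inequalities point opposite ways, species 2 can invade but species 1 cannot.

species 2 excludes species 1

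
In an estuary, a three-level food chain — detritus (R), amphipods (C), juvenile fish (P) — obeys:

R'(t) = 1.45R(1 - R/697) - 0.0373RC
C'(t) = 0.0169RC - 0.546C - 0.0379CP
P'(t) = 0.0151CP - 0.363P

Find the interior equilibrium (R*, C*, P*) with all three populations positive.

From dP/dt = 0: 0.0151C* = 0.363, so C* = 24.
From dR/dt = 0: 1.45(1 - R*/697) = 0.0373·24, giving R* = 697·(1 - 0.618) = 266.
From dC/dt = 0: 0.0169·266 - 0.546 = 0.0379P*, so P* = 3.95/0.0379 = 104.

R* ≈ 266, C* ≈ 24, P* ≈ 104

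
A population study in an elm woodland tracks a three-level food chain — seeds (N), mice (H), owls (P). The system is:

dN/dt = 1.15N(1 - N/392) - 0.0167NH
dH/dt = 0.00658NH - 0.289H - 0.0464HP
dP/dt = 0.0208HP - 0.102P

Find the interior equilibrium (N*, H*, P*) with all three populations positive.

From dP/dt = 0: 0.0208H* = 0.102, so H* = 4.9.
From dN/dt = 0: 1.15(1 - N*/392) = 0.0167·4.9, giving N* = 392·(1 - 0.0712) = 364.
From dH/dt = 0: 0.00658·364 - 0.289 = 0.0464P*, so P* = 2.11/0.0464 = 45.4.

N* ≈ 364, H* ≈ 4.9, P* ≈ 45.4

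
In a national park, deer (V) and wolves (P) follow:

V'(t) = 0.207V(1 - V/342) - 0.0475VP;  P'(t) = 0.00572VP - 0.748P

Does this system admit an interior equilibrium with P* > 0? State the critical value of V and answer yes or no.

Threshold V = 131; K > 131, so yes, the predator persists.

The predator equation gives dP/dt > 0 only when V > 0.748/0.00572 = 131.
Without the predator, V → K = 342. Since 342 > 131, the predator can invade and persist.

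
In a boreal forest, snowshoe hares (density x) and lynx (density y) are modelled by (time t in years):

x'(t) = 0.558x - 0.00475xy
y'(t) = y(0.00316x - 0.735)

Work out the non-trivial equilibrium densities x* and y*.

Set dy/dt = 0 with y > 0: 0.00316x - 0.735 = 0, so x* = 0.735/0.00316 = 233.
Set dx/dt = 0 with x > 0: 0.558 - 0.00475y = 0, so y* = 0.558/0.00475 = 117.

x* ≈ 233, y* ≈ 117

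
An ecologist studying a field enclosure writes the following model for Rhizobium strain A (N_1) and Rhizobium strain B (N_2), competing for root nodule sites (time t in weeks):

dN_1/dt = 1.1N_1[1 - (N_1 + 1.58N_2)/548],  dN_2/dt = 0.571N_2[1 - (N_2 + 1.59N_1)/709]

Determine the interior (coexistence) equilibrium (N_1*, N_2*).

N_1* ≈ 378, N_2* ≈ 107

Setting both brackets to zero gives the nullclines N_1 + 1.58N_2 = 548 and 1.59N_1 + N_2 = 709.
Substituting N_2 = 709 - 1.59N_1 into the first: N_1(1 - 1.58·1.59) = 548 - 1.58·709.
So N_1* = -572/-1.51 = 378, and then N_2* = 709 - 1.59·378 = 107.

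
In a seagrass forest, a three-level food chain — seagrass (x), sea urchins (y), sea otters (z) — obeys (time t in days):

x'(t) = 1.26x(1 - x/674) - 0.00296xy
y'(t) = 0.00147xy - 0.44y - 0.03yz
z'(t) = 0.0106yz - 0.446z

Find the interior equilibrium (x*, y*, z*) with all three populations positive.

From dz/dt = 0: 0.0106y* = 0.446, so y* = 42.1.
From dx/dt = 0: 1.26(1 - x*/674) = 0.00296·42.1, giving x* = 674·(1 - 0.0988) = 607.
From dy/dt = 0: 0.00147·607 - 0.44 = 0.03z*, so z* = 0.453/0.03 = 15.1.

x* ≈ 607, y* ≈ 42.1, z* ≈ 15.1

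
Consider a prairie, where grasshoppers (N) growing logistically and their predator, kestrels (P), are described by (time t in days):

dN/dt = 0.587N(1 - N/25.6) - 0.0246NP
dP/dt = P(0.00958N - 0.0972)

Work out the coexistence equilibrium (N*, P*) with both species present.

N* ≈ 10.1, P* ≈ 14.4

From dP/dt = 0 with P > 0: 0.00958N* = 0.0972, so N* = 10.1.
Substitute into dN/dt = 0: 0.587(1 - 10.1/25.6) = 0.0246P*.
The bracket is 0.604, giving P* = 0.354/0.0246 = 14.4.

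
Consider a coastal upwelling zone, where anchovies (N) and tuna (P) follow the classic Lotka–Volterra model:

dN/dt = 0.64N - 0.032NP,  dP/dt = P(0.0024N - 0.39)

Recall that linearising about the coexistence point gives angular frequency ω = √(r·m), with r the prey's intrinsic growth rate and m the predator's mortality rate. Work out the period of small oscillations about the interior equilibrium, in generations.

T ≈ 12.6 generations

Here r = 0.64 and m = 0.39, so r·m = 0.25.
ω = √0.25 = 0.5 per generation, hence T = 2π/ω ≈ 12.6 generations.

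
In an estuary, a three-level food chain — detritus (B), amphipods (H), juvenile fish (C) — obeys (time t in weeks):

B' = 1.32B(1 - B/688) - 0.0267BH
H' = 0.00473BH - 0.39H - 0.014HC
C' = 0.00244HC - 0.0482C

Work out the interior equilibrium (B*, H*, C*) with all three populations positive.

B* ≈ 413, H* ≈ 19.8, C* ≈ 112

From dC/dt = 0: 0.00244H* = 0.0482, so H* = 19.8.
From dB/dt = 0: 1.32(1 - B*/688) = 0.0267·19.8, giving B* = 688·(1 - 0.4) = 413.
From dH/dt = 0: 0.00473·413 - 0.39 = 0.014C*, so C* = 1.56/0.014 = 112.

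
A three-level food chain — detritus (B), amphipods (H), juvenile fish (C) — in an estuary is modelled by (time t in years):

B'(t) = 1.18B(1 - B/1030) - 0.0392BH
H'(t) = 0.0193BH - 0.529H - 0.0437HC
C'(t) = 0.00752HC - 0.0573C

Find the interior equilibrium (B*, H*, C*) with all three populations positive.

B* ≈ 769, H* ≈ 7.62, C* ≈ 328

From dC/dt = 0: 0.00752H* = 0.0573, so H* = 7.62.
From dB/dt = 0: 1.18(1 - B*/1030) = 0.0392·7.62, giving B* = 1030·(1 - 0.253) = 769.
From dH/dt = 0: 0.0193·769 - 0.529 = 0.0437C*, so C* = 14.3/0.0437 = 328.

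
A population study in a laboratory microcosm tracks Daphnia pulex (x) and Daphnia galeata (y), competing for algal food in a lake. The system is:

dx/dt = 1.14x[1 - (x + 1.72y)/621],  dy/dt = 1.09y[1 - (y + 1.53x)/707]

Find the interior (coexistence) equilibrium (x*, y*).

x* ≈ 365, y* ≈ 149

Setting both brackets to zero gives the nullclines x + 1.72y = 621 and 1.53x + y = 707.
Substituting y = 707 - 1.53x into the first: x(1 - 1.72·1.53) = 621 - 1.72·707.
So x* = -595/-1.63 = 365, and then y* = 707 - 1.53·365 = 149.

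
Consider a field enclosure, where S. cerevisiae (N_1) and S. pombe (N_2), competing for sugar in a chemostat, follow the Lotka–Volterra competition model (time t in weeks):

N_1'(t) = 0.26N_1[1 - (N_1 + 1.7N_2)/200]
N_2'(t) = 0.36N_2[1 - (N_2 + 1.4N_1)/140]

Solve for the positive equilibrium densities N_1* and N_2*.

Setting both brackets to zero gives the nullclines N_1 + 1.7N_2 = 200 and 1.4N_1 + N_2 = 140.
Substituting N_2 = 140 - 1.4N_1 into the first: N_1(1 - 1.7·1.4) = 200 - 1.7·140.
So N_1* = -38/-1.38 = 27.5, and then N_2* = 140 - 1.4·27.5 = 101.

N_1* ≈ 27.5, N_2* ≈ 101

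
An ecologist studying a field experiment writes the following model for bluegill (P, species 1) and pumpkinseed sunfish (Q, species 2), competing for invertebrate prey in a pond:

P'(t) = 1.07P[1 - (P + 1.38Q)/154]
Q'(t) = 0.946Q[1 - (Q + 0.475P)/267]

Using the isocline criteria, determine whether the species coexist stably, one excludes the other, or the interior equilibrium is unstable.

Compare the nullcline intercepts: K1/α12 = 154/1.38 = 112 < K2 = 267; K2/α21 = 267/0.475 = 562 > K1 = 154.
Since the inequalities point opposite ways, species 2 can invade but species 1 cannot.

species 2 excludes species 1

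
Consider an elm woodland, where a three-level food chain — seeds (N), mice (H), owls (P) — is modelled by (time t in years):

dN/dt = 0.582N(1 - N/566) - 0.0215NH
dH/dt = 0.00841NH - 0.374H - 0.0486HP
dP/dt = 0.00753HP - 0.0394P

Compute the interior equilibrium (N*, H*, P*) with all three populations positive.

From dP/dt = 0: 0.00753H* = 0.0394, so H* = 5.23.
From dN/dt = 0: 0.582(1 - N*/566) = 0.0215·5.23, giving N* = 566·(1 - 0.193) = 457.
From dH/dt = 0: 0.00841·457 - 0.374 = 0.0486P*, so P* = 3.47/0.0486 = 71.3.

N* ≈ 457, H* ≈ 5.23, P* ≈ 71.3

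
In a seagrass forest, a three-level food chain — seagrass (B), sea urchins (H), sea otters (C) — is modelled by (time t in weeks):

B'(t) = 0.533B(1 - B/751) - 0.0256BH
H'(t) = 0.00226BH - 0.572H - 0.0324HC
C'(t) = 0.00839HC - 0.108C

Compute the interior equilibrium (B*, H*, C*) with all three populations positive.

B* ≈ 287, H* ≈ 12.9, C* ≈ 2.34

From dC/dt = 0: 0.00839H* = 0.108, so H* = 12.9.
From dB/dt = 0: 0.533(1 - B*/751) = 0.0256·12.9, giving B* = 751·(1 - 0.618) = 287.
From dH/dt = 0: 0.00226·287 - 0.572 = 0.0324C*, so C* = 0.0759/0.0324 = 2.34.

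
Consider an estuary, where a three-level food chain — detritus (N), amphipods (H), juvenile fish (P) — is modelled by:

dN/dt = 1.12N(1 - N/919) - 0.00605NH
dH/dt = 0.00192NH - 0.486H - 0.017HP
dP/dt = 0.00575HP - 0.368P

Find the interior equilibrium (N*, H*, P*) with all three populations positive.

N* ≈ 601, H* ≈ 64, P* ≈ 39.3

From dP/dt = 0: 0.00575H* = 0.368, so H* = 64.
From dN/dt = 0: 1.12(1 - N*/919) = 0.00605·64, giving N* = 919·(1 - 0.346) = 601.
From dH/dt = 0: 0.00192·601 - 0.486 = 0.017P*, so P* = 0.668/0.017 = 39.3.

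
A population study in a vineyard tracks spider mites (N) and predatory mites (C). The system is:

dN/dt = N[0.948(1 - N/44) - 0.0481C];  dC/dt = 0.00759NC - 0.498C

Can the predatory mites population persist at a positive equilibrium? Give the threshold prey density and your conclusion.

The predator equation gives dC/dt > 0 only when N > 0.498/0.00759 = 65.6.
Without the predator, N → K = 44. Since 44 < 65.6, the predator cannot invade.

Threshold N = 65.6; K < 65.6, so no, the predator goes extinct.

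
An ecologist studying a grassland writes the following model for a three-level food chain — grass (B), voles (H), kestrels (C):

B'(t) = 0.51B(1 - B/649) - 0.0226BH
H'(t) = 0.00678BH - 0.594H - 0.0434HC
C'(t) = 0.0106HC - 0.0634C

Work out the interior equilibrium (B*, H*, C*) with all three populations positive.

From dC/dt = 0: 0.0106H* = 0.0634, so H* = 5.98.
From dB/dt = 0: 0.51(1 - B*/649) = 0.0226·5.98, giving B* = 649·(1 - 0.265) = 477.
From dH/dt = 0: 0.00678·477 - 0.594 = 0.0434C*, so C* = 2.64/0.0434 = 60.8.

B* ≈ 477, H* ≈ 5.98, C* ≈ 60.8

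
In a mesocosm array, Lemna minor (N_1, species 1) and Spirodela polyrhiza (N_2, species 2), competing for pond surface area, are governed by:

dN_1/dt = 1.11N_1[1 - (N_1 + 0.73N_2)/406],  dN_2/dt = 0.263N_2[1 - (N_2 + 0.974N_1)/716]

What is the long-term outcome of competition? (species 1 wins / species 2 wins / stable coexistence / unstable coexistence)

Compare the nullcline intercepts: K1/α12 = 406/0.73 = 556 < K2 = 716; K2/α21 = 716/0.974 = 735 > K1 = 406.
Since the inequalities point opposite ways, species 2 can invade but species 1 cannot.

species 2 excludes species 1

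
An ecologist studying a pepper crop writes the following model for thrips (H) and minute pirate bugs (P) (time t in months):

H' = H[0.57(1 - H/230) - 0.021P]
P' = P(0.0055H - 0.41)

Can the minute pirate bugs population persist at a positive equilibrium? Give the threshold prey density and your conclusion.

Threshold H = 74.5; K > 74.5, so yes, the predator persists.

The predator equation gives dP/dt > 0 only when H > 0.41/0.0055 = 74.5.
Without the predator, H → K = 230. Since 230 > 74.5, the predator can invade and persist.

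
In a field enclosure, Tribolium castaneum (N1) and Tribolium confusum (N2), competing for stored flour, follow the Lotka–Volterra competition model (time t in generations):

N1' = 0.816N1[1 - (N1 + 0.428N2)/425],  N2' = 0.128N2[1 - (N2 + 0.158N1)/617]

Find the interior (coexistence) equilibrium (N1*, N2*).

Setting both brackets to zero gives the nullclines N1 + 0.428N2 = 425 and 0.158N1 + N2 = 617.
Substituting N2 = 617 - 0.158N1 into the first: N1(1 - 0.428·0.158) = 425 - 0.428·617.
So N1* = 161/0.932 = 173, and then N2* = 617 - 0.158·173 = 590.

N1* ≈ 173, N2* ≈ 590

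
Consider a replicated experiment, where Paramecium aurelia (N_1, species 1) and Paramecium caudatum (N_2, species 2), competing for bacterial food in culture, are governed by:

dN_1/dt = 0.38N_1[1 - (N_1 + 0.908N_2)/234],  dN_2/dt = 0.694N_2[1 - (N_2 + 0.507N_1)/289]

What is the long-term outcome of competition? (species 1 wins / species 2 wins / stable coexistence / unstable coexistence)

Compare the nullcline intercepts: K1/α12 = 234/0.908 = 258 < K2 = 289; K2/α21 = 289/0.507 = 570 > K1 = 234.
Since the inequalities point opposite ways, species 2 can invade but species 1 cannot.

species 2 excludes species 1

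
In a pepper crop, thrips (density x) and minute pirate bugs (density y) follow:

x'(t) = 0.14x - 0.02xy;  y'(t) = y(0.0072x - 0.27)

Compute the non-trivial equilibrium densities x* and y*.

x* ≈ 37.5, y* ≈ 7

Set dy/dt = 0 with y > 0: 0.0072x - 0.27 = 0, so x* = 0.27/0.0072 = 37.5.
Set dx/dt = 0 with x > 0: 0.14 - 0.02y = 0, so y* = 0.14/0.02 = 7.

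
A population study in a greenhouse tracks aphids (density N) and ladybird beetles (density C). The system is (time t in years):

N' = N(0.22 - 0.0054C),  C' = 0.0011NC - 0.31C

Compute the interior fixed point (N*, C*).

N* ≈ 282, C* ≈ 40.7

Set dC/dt = 0 with C > 0: 0.0011N - 0.31 = 0, so N* = 0.31/0.0011 = 282.
Set dN/dt = 0 with N > 0: 0.22 - 0.0054C = 0, so C* = 0.22/0.0054 = 40.7.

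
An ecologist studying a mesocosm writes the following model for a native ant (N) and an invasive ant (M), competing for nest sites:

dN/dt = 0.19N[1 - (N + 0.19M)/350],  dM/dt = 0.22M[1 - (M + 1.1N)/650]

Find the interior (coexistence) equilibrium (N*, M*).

N* ≈ 286, M* ≈ 335

Setting both brackets to zero gives the nullclines N + 0.19M = 350 and 1.1N + M = 650.
Substituting M = 650 - 1.1N into the first: N(1 - 0.19·1.1) = 350 - 0.19·650.
So N* = 226/0.791 = 286, and then M* = 650 - 1.1·286 = 335.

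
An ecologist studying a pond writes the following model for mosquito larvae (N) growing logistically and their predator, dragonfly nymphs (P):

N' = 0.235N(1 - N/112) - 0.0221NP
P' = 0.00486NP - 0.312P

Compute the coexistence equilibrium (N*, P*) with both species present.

From dP/dt = 0 with P > 0: 0.00486N* = 0.312, so N* = 64.2.
Substitute into dN/dt = 0: 0.235(1 - 64.2/112) = 0.0221P*.
The bracket is 0.427, giving P* = 0.1/0.0221 = 4.54.

N* ≈ 64.2, P* ≈ 4.54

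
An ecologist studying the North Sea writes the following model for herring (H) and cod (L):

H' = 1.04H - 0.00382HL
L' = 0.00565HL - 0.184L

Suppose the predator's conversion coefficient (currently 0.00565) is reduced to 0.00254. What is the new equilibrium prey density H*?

At the interior fixed point, setting dL/dt = 0 with L > 0 fixes H* = (predator death rate)/(HL coefficient) — independent of the other coefficients.
With the change, H* = 0.184/0.00254 = 72.4; it rises from 32.6.

H* ≈ 72.4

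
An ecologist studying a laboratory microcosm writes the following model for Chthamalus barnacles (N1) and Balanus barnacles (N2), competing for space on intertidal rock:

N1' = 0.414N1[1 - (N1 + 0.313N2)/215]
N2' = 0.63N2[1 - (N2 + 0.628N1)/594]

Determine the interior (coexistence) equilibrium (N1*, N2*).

Setting both brackets to zero gives the nullclines N1 + 0.313N2 = 215 and 0.628N1 + N2 = 594.
Substituting N2 = 594 - 0.628N1 into the first: N1(1 - 0.313·0.628) = 215 - 0.313·594.
So N1* = 29.1/0.803 = 36.2, and then N2* = 594 - 0.628·36.2 = 571.

N1* ≈ 36.2, N2* ≈ 571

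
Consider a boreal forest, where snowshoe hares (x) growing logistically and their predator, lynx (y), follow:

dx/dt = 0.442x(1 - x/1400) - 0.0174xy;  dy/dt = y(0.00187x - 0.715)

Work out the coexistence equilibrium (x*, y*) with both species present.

From dy/dt = 0 with y > 0: 0.00187x* = 0.715, so x* = 382.
Substitute into dx/dt = 0: 0.442(1 - 382/1400) = 0.0174y*.
The bracket is 0.727, giving y* = 0.321/0.0174 = 18.5.

x* ≈ 382, y* ≈ 18.5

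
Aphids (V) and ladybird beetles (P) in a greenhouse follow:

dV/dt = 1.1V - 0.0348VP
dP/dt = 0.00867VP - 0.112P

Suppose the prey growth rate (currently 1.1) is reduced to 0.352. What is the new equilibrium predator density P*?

P* ≈ 10.1

At the interior fixed point, setting dV/dt = 0 with V > 0 fixes P* = (prey growth rate)/(VP coefficient) — independent of the other coefficients.
With the change, P* = 0.352/0.0348 = 10.1; it falls from 31.6.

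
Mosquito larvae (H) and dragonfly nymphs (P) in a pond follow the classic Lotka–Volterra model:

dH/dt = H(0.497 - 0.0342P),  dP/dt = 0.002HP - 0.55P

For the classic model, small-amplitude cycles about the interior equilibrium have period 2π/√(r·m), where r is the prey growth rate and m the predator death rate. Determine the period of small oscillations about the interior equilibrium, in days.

T ≈ 12 days

Here r = 0.497 and m = 0.55, so r·m = 0.273.
ω = √0.273 = 0.523 per day, hence T = 2π/ω ≈ 12 days.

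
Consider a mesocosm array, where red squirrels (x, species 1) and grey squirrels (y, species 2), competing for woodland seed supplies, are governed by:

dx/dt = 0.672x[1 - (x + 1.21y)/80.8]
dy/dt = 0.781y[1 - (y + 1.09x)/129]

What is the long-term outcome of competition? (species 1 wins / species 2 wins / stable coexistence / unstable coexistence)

species 2 excludes species 1

Compare the nullcline intercepts: K1/α12 = 80.8/1.21 = 66.8 < K2 = 129; K2/α21 = 129/1.09 = 118 > K1 = 80.8.
Since the inequalities point opposite ways, species 2 can invade but species 1 cannot.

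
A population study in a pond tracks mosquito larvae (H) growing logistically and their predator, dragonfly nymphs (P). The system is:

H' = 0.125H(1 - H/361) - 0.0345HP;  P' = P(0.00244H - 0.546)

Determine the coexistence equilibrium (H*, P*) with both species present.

H* ≈ 224, P* ≈ 1.38

From dP/dt = 0 with P > 0: 0.00244H* = 0.546, so H* = 224.
Substitute into dH/dt = 0: 0.125(1 - 224/361) = 0.0345P*.
The bracket is 0.38, giving P* = 0.0475/0.0345 = 1.38.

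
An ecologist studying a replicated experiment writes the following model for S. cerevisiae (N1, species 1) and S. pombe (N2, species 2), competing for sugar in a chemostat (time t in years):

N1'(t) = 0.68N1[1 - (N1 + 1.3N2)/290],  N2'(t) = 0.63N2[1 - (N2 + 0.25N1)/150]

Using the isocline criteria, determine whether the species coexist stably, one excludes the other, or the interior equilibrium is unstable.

stable coexistence

Compare the nullcline intercepts: K1/α12 = 290/1.3 = 223 > K2 = 150; K2/α21 = 150/0.25 = 600 > K1 = 290.
Since both inequalities hold, each species can invade when rare, so the interior equilibrium is stable.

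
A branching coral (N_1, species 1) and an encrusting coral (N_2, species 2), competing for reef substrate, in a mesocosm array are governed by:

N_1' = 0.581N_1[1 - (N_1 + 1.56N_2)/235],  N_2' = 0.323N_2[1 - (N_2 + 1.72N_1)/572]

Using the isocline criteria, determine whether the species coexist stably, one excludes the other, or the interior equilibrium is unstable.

species 2 excludes species 1

Compare the nullcline intercepts: K1/α12 = 235/1.56 = 151 < K2 = 572; K2/α21 = 572/1.72 = 333 > K1 = 235.
Since the inequalities point opposite ways, species 2 can invade but species 1 cannot.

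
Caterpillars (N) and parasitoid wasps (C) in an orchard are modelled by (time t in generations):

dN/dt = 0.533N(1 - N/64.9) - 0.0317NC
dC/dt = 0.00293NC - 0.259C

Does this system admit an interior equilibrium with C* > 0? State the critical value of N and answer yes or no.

The predator equation gives dC/dt > 0 only when N > 0.259/0.00293 = 88.4.
Without the predator, N → K = 64.9. Since 64.9 < 88.4, the predator cannot invade.

Threshold N = 88.4; K < 88.4, so no, the predator goes extinct.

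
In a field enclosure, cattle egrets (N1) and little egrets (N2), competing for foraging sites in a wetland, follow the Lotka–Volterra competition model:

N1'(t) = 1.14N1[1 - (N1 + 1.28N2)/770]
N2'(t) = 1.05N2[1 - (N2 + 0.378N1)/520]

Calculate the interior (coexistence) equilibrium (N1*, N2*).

Setting both brackets to zero gives the nullclines N1 + 1.28N2 = 770 and 0.378N1 + N2 = 520.
Substituting N2 = 520 - 0.378N1 into the first: N1(1 - 1.28·0.378) = 770 - 1.28·520.
So N1* = 104/0.516 = 202, and then N2* = 520 - 0.378·202 = 444.

N1* ≈ 202, N2* ≈ 444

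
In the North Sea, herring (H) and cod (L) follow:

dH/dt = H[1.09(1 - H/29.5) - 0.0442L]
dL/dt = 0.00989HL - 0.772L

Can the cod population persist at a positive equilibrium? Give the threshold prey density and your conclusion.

The predator equation gives dL/dt > 0 only when H > 0.772/0.00989 = 78.1.
Without the predator, H → K = 29.5. Since 29.5 < 78.1, the predator cannot invade.

Threshold H = 78.1; K < 78.1, so no, the predator goes extinct.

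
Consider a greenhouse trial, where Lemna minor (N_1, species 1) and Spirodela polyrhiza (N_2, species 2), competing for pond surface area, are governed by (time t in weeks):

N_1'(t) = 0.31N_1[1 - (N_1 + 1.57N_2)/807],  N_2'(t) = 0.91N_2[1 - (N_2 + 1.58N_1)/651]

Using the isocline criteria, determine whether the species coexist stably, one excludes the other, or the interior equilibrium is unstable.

unstable coexistence (outcome depends on initial conditions)

Compare the nullcline intercepts: K1/α12 = 807/1.57 = 514 < K2 = 651; K2/α21 = 651/1.58 = 412 < K1 = 807.
Since both are reversed, neither can invade when rare; the interior point is a saddle.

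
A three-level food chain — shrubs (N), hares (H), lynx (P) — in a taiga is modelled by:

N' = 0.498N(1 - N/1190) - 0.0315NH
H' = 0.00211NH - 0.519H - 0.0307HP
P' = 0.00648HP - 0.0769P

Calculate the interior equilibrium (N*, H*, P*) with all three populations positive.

N* ≈ 297, H* ≈ 11.9, P* ≈ 3.49

From dP/dt = 0: 0.00648H* = 0.0769, so H* = 11.9.
From dN/dt = 0: 0.498(1 - N*/1190) = 0.0315·11.9, giving N* = 1190·(1 - 0.751) = 297.
From dH/dt = 0: 0.00211·297 - 0.519 = 0.0307P*, so P* = 0.107/0.0307 = 3.49.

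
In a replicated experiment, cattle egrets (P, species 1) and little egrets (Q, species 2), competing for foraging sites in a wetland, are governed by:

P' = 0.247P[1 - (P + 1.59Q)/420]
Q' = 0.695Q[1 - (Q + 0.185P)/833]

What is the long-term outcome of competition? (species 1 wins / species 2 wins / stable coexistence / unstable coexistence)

Compare the nullcline intercepts: K1/α12 = 420/1.59 = 264 < K2 = 833; K2/α21 = 833/0.185 = 4500 > K1 = 420.
Since the inequalities point opposite ways, species 2 can invade but species 1 cannot.

species 2 excludes species 1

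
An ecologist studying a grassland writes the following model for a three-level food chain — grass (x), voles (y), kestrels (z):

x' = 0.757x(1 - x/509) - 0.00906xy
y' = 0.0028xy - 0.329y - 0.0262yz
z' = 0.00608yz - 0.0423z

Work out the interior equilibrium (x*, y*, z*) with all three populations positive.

From dz/dt = 0: 0.00608y* = 0.0423, so y* = 6.96.
From dx/dt = 0: 0.757(1 - x*/509) = 0.00906·6.96, giving x* = 509·(1 - 0.0833) = 467.
From dy/dt = 0: 0.0028·467 - 0.329 = 0.0262z*, so z* = 0.978/0.0262 = 37.3.

x* ≈ 467, y* ≈ 6.96, z* ≈ 37.3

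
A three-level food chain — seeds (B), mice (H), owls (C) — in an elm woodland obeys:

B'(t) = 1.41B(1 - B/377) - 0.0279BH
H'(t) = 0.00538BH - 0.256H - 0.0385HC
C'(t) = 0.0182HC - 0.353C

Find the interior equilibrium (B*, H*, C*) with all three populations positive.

B* ≈ 232, H* ≈ 19.4, C* ≈ 25.8

From dC/dt = 0: 0.0182H* = 0.353, so H* = 19.4.
From dB/dt = 0: 1.41(1 - B*/377) = 0.0279·19.4, giving B* = 377·(1 - 0.384) = 232.
From dH/dt = 0: 0.00538·232 - 0.256 = 0.0385C*, so C* = 0.994/0.0385 = 25.8.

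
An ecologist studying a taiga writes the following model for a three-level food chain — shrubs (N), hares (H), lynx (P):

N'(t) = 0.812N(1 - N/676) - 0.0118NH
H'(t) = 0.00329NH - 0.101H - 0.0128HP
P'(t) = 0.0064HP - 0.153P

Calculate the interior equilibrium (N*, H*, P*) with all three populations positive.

N* ≈ 441, H* ≈ 23.9, P* ≈ 105

From dP/dt = 0: 0.0064H* = 0.153, so H* = 23.9.
From dN/dt = 0: 0.812(1 - N*/676) = 0.0118·23.9, giving N* = 676·(1 - 0.347) = 441.
From dH/dt = 0: 0.00329·441 - 0.101 = 0.0128P*, so P* = 1.35/0.0128 = 105.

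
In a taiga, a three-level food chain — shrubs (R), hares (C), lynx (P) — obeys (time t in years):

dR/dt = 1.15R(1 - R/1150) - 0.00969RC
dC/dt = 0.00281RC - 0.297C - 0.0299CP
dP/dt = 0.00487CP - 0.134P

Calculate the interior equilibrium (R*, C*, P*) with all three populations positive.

R* ≈ 883, C* ≈ 27.5, P* ≈ 73.1

From dP/dt = 0: 0.00487C* = 0.134, so C* = 27.5.
From dR/dt = 0: 1.15(1 - R*/1150) = 0.00969·27.5, giving R* = 1150·(1 - 0.232) = 883.
From dC/dt = 0: 0.00281·883 - 0.297 = 0.0299P*, so P* = 2.19/0.0299 = 73.1.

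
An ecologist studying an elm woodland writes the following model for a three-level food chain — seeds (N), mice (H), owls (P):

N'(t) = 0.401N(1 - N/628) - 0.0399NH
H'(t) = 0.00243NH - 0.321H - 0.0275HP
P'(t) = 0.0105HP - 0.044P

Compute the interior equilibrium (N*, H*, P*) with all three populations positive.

From dP/dt = 0: 0.0105H* = 0.044, so H* = 4.19.
From dN/dt = 0: 0.401(1 - N*/628) = 0.0399·4.19, giving N* = 628·(1 - 0.417) = 366.
From dH/dt = 0: 0.00243·366 - 0.321 = 0.0275P*, so P* = 0.569/0.0275 = 20.7.

N* ≈ 366, H* ≈ 4.19, P* ≈ 20.7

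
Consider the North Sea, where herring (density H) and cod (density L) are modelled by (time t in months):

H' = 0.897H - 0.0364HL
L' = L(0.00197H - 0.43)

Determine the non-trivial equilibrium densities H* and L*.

H* ≈ 218, L* ≈ 24.6

Set dL/dt = 0 with L > 0: 0.00197H - 0.43 = 0, so H* = 0.43/0.00197 = 218.
Set dH/dt = 0 with H > 0: 0.897 - 0.0364L = 0, so L* = 0.897/0.0364 = 24.6.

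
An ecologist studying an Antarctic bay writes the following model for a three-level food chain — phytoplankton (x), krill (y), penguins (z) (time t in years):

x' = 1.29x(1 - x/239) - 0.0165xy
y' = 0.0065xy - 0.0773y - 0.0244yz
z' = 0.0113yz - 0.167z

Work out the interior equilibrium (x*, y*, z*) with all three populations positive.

x* ≈ 194, y* ≈ 14.8, z* ≈ 48.5

From dz/dt = 0: 0.0113y* = 0.167, so y* = 14.8.
From dx/dt = 0: 1.29(1 - x*/239) = 0.0165·14.8, giving x* = 239·(1 - 0.189) = 194.
From dy/dt = 0: 0.0065·194 - 0.0773 = 0.0244z*, so z* = 1.18/0.0244 = 48.5.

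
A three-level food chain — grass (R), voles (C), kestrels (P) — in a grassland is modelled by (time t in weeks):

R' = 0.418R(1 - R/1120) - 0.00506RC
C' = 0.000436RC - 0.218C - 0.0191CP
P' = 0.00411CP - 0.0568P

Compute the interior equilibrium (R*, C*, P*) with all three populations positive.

R* ≈ 933, C* ≈ 13.8, P* ≈ 9.88

From dP/dt = 0: 0.00411C* = 0.0568, so C* = 13.8.
From dR/dt = 0: 0.418(1 - R*/1120) = 0.00506·13.8, giving R* = 1120·(1 - 0.167) = 933.
From dC/dt = 0: 0.000436·933 - 0.218 = 0.0191P*, so P* = 0.189/0.0191 = 9.88.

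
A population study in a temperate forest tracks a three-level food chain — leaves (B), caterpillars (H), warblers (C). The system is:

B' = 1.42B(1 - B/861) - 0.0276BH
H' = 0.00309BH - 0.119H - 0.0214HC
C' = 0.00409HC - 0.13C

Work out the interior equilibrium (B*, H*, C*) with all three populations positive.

From dC/dt = 0: 0.00409H* = 0.13, so H* = 31.8.
From dB/dt = 0: 1.42(1 - B*/861) = 0.0276·31.8, giving B* = 861·(1 - 0.618) = 329.
From dH/dt = 0: 0.00309·329 - 0.119 = 0.0214C*, so C* = 0.898/0.0214 = 42.

B* ≈ 329, H* ≈ 31.8, C* ≈ 42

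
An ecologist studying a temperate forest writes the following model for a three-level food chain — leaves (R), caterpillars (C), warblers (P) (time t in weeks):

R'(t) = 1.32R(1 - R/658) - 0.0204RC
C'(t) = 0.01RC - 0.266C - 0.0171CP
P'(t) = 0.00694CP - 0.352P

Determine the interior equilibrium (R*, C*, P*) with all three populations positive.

R* ≈ 142, C* ≈ 50.7, P* ≈ 67.6

From dP/dt = 0: 0.00694C* = 0.352, so C* = 50.7.
From dR/dt = 0: 1.32(1 - R*/658) = 0.0204·50.7, giving R* = 658·(1 - 0.784) = 142.
From dC/dt = 0: 0.01·142 - 0.266 = 0.0171P*, so P* = 1.16/0.0171 = 67.6.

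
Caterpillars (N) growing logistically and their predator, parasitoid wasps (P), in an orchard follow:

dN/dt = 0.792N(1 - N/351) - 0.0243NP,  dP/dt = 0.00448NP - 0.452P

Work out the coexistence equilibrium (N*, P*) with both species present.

From dP/dt = 0 with P > 0: 0.00448N* = 0.452, so N* = 101.
Substitute into dN/dt = 0: 0.792(1 - 101/351) = 0.0243P*.
The bracket is 0.713, giving P* = 0.564/0.0243 = 23.2.

N* ≈ 101, P* ≈ 23.2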